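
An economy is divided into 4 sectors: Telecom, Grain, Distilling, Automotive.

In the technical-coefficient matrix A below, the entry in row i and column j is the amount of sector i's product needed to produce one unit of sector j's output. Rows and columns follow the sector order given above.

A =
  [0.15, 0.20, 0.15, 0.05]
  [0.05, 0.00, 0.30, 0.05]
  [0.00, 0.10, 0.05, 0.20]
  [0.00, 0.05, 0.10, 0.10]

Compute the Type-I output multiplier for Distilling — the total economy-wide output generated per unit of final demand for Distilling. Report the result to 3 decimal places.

m_3 = 1.914

I − A =
  [   0.85    -0.20    -0.15    -0.05]
  [  -0.05     1.00    -0.30    -0.05]
  [   0.00    -0.10     0.95    -0.20]
  [   0.00    -0.05    -0.10     0.90]
Compute the cofactors C_ij = (−1)^(i+j)·(3×3 minor ij) of I−A; the adjugate is their transpose:
adj(I−A) = Cᵀ =
  [ 0.802125   0.184875   0.195375   0.098250]
  [ 0.041750   0.709750   0.240750   0.095250]
  [ 0.005000   0.085000   0.753750   0.172500]
  [ 0.002875   0.048875   0.097125   0.771750]
det(I−A) = Σ_j (I−A)_1j·C_1j = (0.85)(0.802125) + (-0.20)(0.041750) + (-0.15)(0.005000) + (-0.05)(0.002875) = 0.6725625
(I − A)⁻¹ = adj(I−A) / det(I−A) ≈
  [   1.1926     0.2749     0.2905     0.1461]
  [   0.0621     1.0553     0.3580     0.1416]
  [   0.0074     0.1264     1.1207     0.2565]
  [   0.0043     0.0727     0.1444     1.1475]
The output multiplier for sector j is the column-j sum of the Leontief inverse (I − A)⁻¹ = adj(I−A) / det(I−A).
Column 3 of adj(I−A): (0.195375, 0.240750, 0.753750, 0.097125); det(I−A) = 0.6725625.
m_3 = (0.195375 + 0.240750 + 0.753750 + 0.097125) / 0.6725625 = 1.287 / 0.6725625 ≈ 1.914.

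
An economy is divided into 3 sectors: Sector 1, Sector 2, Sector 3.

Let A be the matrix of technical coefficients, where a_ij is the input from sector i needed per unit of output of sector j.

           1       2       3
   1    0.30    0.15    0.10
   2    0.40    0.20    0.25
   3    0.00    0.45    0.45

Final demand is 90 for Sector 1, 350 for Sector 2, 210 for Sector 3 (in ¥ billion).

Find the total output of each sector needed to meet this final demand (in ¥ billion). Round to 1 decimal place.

x_1 = 554.1, x_2 = 1120.3, x_3 = 1298.5

I − A =
  [   0.70    -0.15    -0.10]
  [  -0.40     0.80    -0.25]
  [   0.00    -0.45     0.55]
Cofactors of I−A, C_ij = (−1)^(i+j)·(minor ij) (rows/columns in the sector order above):
  C_11 = (0.80)(0.55) − (-0.25)(-0.45) = 0.3275
  C_12 = −[(-0.40)(0.55) − (-0.25)(0.00)] = 0.2200
  C_13 = (-0.40)(-0.45) − (0.80)(0.00) = 0.1800
  C_21 = −[(-0.15)(0.55) − (-0.10)(-0.45)] = 0.1275
  C_22 = (0.70)(0.55) − (-0.10)(0.00) = 0.3850
  C_23 = −[(0.70)(-0.45) − (-0.15)(0.00)] = 0.3150
  C_31 = (-0.15)(-0.25) − (-0.10)(0.80) = 0.1175
  C_32 = −[(0.70)(-0.25) − (-0.10)(-0.40)] = 0.2150
  C_33 = (0.70)(0.80) − (-0.15)(-0.40) = 0.5000
det(I−A) = Σ_j (I−A)_1j·C_1j = (0.70)(0.3275) + (-0.15)(0.2200) + (-0.10)(0.1800) = 0.17825
adj(I−A) = Cᵀ =
  [ 0.3275   0.1275   0.1175]
  [ 0.2200   0.3850   0.2150]
  [ 0.1800   0.3150   0.5000]
(I − A)⁻¹ = adj(I−A) / det(I−A) ≈
  [   1.8373     0.7153     0.6592]
  [   1.2342     2.1599     1.2062]
  [   1.0098     1.7672     2.8050]
x = (I − A)⁻¹ d = adj(I−A)·d / det(I−A), with det(I−A) = 0.17825:
  x_1 = (0.3275·90 + 0.1275·350 + 0.1175·210) / 0.17825 = 98.775 / 0.17825 ≈ 554.1
  x_2 = (0.2200·90 + 0.3850·350 + 0.2150·210) / 0.17825 = 199.70 / 0.17825 ≈ 1120.3
  x_3 = (0.1800·90 + 0.3150·350 + 0.5000·210) / 0.17825 = 231.45 / 0.17825 ≈ 1298.5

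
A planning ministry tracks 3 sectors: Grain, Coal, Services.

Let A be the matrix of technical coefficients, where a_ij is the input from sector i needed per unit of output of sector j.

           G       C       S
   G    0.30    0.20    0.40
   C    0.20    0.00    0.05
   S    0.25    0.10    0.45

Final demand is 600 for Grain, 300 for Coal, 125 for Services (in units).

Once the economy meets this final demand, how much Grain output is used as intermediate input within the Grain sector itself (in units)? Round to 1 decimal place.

I − A =
  [   0.70    -0.20    -0.40]
  [  -0.20     1.00    -0.05]
  [  -0.25    -0.10     0.55]
Cofactors of I−A, C_ij = (−1)^(i+j)·(minor ij) (rows/columns in the sector order above):
  C_11 = (1.00)(0.55) − (-0.05)(-0.10) = 0.5450
  C_12 = −[(-0.20)(0.55) − (-0.05)(-0.25)] = 0.1225
  C_13 = (-0.20)(-0.10) − (1.00)(-0.25) = 0.2700
  C_21 = −[(-0.20)(0.55) − (-0.40)(-0.10)] = 0.1500
  C_22 = (0.70)(0.55) − (-0.40)(-0.25) = 0.2850
  C_23 = −[(0.70)(-0.10) − (-0.20)(-0.25)] = 0.1200
  C_31 = (-0.20)(-0.05) − (-0.40)(1.00) = 0.4100
  C_32 = −[(0.70)(-0.05) − (-0.40)(-0.20)] = 0.1150
  C_33 = (0.70)(1.00) − (-0.20)(-0.20) = 0.6600
det(I−A) = Σ_j (I−A)_1j·C_1j = (0.70)(0.5450) + (-0.20)(0.1225) + (-0.40)(0.2700) = 0.2490
adj(I−A) = Cᵀ =
  [ 0.5450   0.1500   0.4100]
  [ 0.1225   0.2850   0.1150]
  [ 0.2700   0.1200   0.6600]
(I − A)⁻¹ = adj(I−A) / det(I−A) ≈
  [   2.1888     0.6024     1.6466]
  [   0.4920     1.1446     0.4618]
  [   1.0843     0.4819     2.6506]
First solve x = (I − A)⁻¹ d = adj(I−A)·d / det(I−A); in particular x_G = (0.5450·600 + 0.1500·300 + 0.4100·125) / 0.2490 = 423.25 / 0.2490 ≈ 1699.799.
Intermediate flow from G to G: z_GG = a_GG · x_G = 0.30 × 423.25 / 0.2490 = 126.975 / 0.2490 ≈ 509.9.

z_GG = 509.9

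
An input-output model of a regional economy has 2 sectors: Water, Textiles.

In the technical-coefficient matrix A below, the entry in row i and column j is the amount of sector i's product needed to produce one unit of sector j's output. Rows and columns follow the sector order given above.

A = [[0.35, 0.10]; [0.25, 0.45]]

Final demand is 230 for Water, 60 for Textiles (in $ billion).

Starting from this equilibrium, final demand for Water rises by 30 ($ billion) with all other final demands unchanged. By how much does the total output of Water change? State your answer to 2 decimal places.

I − A =
  [   0.65    -0.10]
  [  -0.25     0.55]
det(I−A) = (0.65)(0.55) − (-0.10)(-0.25) = 0.3325
adj(I−A) = [[0.55, 0.10], [0.25, 0.65]]
(I − A)⁻¹ = adj(I−A) / det(I−A) ≈
  [   1.6541     0.3008]
  [   0.7519     1.9549]
Δx = (I − A)⁻¹ Δd with Δd having +30 in the Water component and 0 elsewhere.
So Δx_1 = L_11 · (+30), where L_11 = adj(I−A)_11 / det(I−A) = 0.55 / 0.3325.
Δx_1 = 0.55 × (+30) / 0.3325 = 16.50 / 0.3325 ≈ 49.62.

Δx_1 = 49.62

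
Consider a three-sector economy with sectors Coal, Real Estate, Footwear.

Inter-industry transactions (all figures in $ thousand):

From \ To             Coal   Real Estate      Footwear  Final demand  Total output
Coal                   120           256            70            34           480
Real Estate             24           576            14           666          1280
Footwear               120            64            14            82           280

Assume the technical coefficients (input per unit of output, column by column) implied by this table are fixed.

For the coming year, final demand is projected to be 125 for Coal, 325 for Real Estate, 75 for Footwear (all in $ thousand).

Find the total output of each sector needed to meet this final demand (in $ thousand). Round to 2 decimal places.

x_C = 413.63, x_R = 648.69, x_F = 221.94

Technical coefficients a_ij = z_ij / X_j:
  a_CC = 120/480 = 0.25, a_RC = 24/480 = 0.05, a_FC = 120/480 = 0.25
  a_CR = 256/1280 = 0.20, a_RR = 576/1280 = 0.45, a_FR = 64/1280 = 0.05
  a_CF = 70/280 = 0.25, a_RF = 14/280 = 0.05, a_FF = 14/280 = 0.05
I − A =
  [   0.75    -0.20    -0.25]
  [  -0.05     0.55    -0.05]
  [  -0.25    -0.05     0.95]
Cofactors of I−A, C_ij = (−1)^(i+j)·(minor ij) (rows/columns in the sector order above):
  C_11 = (0.55)(0.95) − (-0.05)(-0.05) = 0.5200
  C_12 = −[(-0.05)(0.95) − (-0.05)(-0.25)] = 0.0600
  C_13 = (-0.05)(-0.05) − (0.55)(-0.25) = 0.1400
  C_21 = −[(-0.20)(0.95) − (-0.25)(-0.05)] = 0.2025
  C_22 = (0.75)(0.95) − (-0.25)(-0.25) = 0.6500
  C_23 = −[(0.75)(-0.05) − (-0.20)(-0.25)] = 0.0875
  C_31 = (-0.20)(-0.05) − (-0.25)(0.55) = 0.1475
  C_32 = −[(0.75)(-0.05) − (-0.25)(-0.05)] = 0.0500
  C_33 = (0.75)(0.55) − (-0.20)(-0.05) = 0.4025
det(I−A) = Σ_j (I−A)_1j·C_1j = (0.75)(0.5200) + (-0.20)(0.0600) + (-0.25)(0.1400) = 0.3430
adj(I−A) = Cᵀ =
  [ 0.5200   0.2025   0.1475]
  [ 0.0600   0.6500   0.0500]
  [ 0.1400   0.0875   0.4025]
(I − A)⁻¹ = adj(I−A) / det(I−A) ≈
  [   1.5160     0.5904     0.4300]
  [   0.1749     1.8950     0.1458]
  [   0.4082     0.2551     1.1735]
x = (I − A)⁻¹ d = adj(I−A)·d / det(I−A), with det(I−A) = 0.3430:
  x_C = (0.5200·125 + 0.2025·325 + 0.1475·75) / 0.3430 = 141.875 / 0.3430 ≈ 413.63
  x_R = (0.0600·125 + 0.6500·325 + 0.0500·75) / 0.3430 = 222.50 / 0.3430 ≈ 648.69
  x_F = (0.1400·125 + 0.0875·325 + 0.4025·75) / 0.3430 = 76.125 / 0.3430 ≈ 221.94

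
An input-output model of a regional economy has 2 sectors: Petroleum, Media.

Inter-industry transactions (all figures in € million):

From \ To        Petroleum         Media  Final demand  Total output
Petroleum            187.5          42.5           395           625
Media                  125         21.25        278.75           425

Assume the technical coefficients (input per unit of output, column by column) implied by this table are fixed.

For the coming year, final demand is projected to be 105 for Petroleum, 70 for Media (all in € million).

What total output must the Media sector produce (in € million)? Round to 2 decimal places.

x_2 = 108.53

Technical coefficients a_ij = z_ij / X_j:
  a_11 = 187.5/625 = 0.30, a_21 = 125/625 = 0.20
  a_12 = 42.5/425 = 0.10, a_22 = 21.25/425 = 0.05
I − A =
  [   0.70    -0.10]
  [  -0.20     0.95]
det(I−A) = (0.70)(0.95) − (-0.10)(-0.20) = 0.6450
adj(I−A) = [[0.95, 0.10], [0.20, 0.70]]
(I − A)⁻¹ = adj(I−A) / det(I−A) ≈
  [   1.4729     0.1550]
  [   0.3101     1.0853]
x = (I − A)⁻¹ d = adj(I−A)·d / det(I−A), with det(I−A) = 0.6450:
  x_1 = (0.95·105 + 0.10·70) / 0.6450 = 106.75 / 0.6450 ≈ 165.50
  x_2 = (0.20·105 + 0.70·70) / 0.6450 = 70.00 / 0.6450 ≈ 108.53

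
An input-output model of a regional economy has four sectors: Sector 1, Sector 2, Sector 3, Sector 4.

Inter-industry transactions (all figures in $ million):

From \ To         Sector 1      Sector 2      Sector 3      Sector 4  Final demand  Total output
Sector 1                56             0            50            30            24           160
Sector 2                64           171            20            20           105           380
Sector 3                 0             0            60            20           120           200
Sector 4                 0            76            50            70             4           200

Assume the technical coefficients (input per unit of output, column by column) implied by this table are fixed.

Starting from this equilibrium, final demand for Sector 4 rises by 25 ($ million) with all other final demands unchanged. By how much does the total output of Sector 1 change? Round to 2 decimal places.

Technical coefficients a_ij = z_ij / X_j:
  a_11 = 56/160 = 0.35, a_21 = 64/160 = 0.40, a_31 = 0/160 = 0.00, a_41 = 0/160 = 0.00
  a_12 = 0/380 = 0.00, a_22 = 171/380 = 0.45, a_32 = 0/380 = 0.00, a_42 = 76/380 = 0.20
  a_13 = 50/200 = 0.25, a_23 = 20/200 = 0.10, a_33 = 60/200 = 0.30, a_43 = 50/200 = 0.25
  a_14 = 30/200 = 0.15, a_24 = 20/200 = 0.10, a_34 = 20/200 = 0.10, a_44 = 70/200 = 0.35
I − A =
  [   0.65     0.00    -0.25    -0.15]
  [  -0.40     0.55    -0.10    -0.10]
  [   0.00     0.00     0.70    -0.10]
  [   0.00    -0.20    -0.25     0.65]
Compute the cofactors C_ij = (−1)^(i+j)·(3×3 minor ij) of I−A; the adjugate is their transpose:
adj(I−A) = Cᵀ =
  [ 0.220500   0.026000   0.108000   0.071500]
  [ 0.172000   0.279500   0.138500   0.104000]
  [ 0.008000   0.013000   0.207375   0.035750]
  [ 0.056000   0.091000   0.122375   0.250250]
det(I−A) = Σ_j (I−A)_1j·C_1j = (0.65)(0.220500) + (0.00)(0.172000) + (-0.25)(0.008000) + (-0.15)(0.056000) = 0.132925
(I − A)⁻¹ = adj(I−A) / det(I−A) ≈
  [   1.6588     0.1956     0.8125     0.5379]
  [   1.2940     2.1027     1.0419     0.7824]
  [   0.0602     0.0978     1.5601     0.2689]
  [   0.4213     0.6846     0.9206     1.8826]
Δx = (I − A)⁻¹ Δd with Δd having +25 in the Sector 4 component and 0 elsewhere.
So Δx_1 = L_14 · (+25), where L_14 = adj(I−A)_14 / det(I−A) = 0.071500 / 0.132925.
Δx_1 = 0.071500 × (+25) / 0.132925 = 1.7875 / 0.132925 ≈ 13.45.

Δx_1 = 13.45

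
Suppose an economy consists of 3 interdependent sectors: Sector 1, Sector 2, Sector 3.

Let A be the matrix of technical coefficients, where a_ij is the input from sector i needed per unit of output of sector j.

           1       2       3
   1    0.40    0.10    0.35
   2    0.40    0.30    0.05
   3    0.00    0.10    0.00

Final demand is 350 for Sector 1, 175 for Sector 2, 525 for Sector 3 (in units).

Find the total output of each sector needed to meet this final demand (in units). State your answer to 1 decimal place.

I − A =
  [   0.60    -0.10    -0.35]
  [  -0.40     0.70    -0.05]
  [   0.00    -0.10     1.00]
Cofactors of I−A, C_ij = (−1)^(i+j)·(minor ij) (rows/columns in the sector order above):
  C_11 = (0.70)(1.00) − (-0.05)(-0.10) = 0.6950
  C_12 = −[(-0.40)(1.00) − (-0.05)(0.00)] = 0.4000
  C_13 = (-0.40)(-0.10) − (0.70)(0.00) = 0.0400
  C_21 = −[(-0.10)(1.00) − (-0.35)(-0.10)] = 0.1350
  C_22 = (0.60)(1.00) − (-0.35)(0.00) = 0.6000
  C_23 = −[(0.60)(-0.10) − (-0.10)(0.00)] = 0.0600
  C_31 = (-0.10)(-0.05) − (-0.35)(0.70) = 0.2500
  C_32 = −[(0.60)(-0.05) − (-0.35)(-0.40)] = 0.1700
  C_33 = (0.60)(0.70) − (-0.10)(-0.40) = 0.3800
det(I−A) = Σ_j (I−A)_1j·C_1j = (0.60)(0.6950) + (-0.10)(0.4000) + (-0.35)(0.0400) = 0.3630
adj(I−A) = Cᵀ =
  [ 0.6950   0.1350   0.2500]
  [ 0.4000   0.6000   0.1700]
  [ 0.0400   0.0600   0.3800]
(I − A)⁻¹ = adj(I−A) / det(I−A) ≈
  [   1.9146     0.3719     0.6887]
  [   1.1019     1.6529     0.4683]
  [   0.1102     0.1653     1.0468]
x = (I − A)⁻¹ d = adj(I−A)·d / det(I−A), with det(I−A) = 0.3630:
  x_1 = (0.6950·350 + 0.1350·175 + 0.2500·525) / 0.3630 = 398.125 / 0.3630 ≈ 1096.8
  x_2 = (0.4000·350 + 0.6000·175 + 0.1700·525) / 0.3630 = 334.25 / 0.3630 ≈ 920.8
  x_3 = (0.0400·350 + 0.0600·175 + 0.3800·525) / 0.3630 = 224.00 / 0.3630 ≈ 617.1

x_1 = 1096.8, x_2 = 920.8, x_3 = 617.1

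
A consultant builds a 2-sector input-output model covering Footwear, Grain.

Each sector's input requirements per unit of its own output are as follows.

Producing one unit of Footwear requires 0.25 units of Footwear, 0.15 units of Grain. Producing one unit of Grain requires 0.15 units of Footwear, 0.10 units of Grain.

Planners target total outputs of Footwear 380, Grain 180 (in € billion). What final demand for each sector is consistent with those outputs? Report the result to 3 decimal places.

I − A =
  [   0.75    -0.15]
  [  -0.15     0.90]
d = (I − A) x:
  d_1 = (+0.75)·380 + (-0.15)·180 = 258.000
  d_2 = (-0.15)·380 + (+0.90)·180 = 105.000

d_1 = 258.000, d_2 = 105.000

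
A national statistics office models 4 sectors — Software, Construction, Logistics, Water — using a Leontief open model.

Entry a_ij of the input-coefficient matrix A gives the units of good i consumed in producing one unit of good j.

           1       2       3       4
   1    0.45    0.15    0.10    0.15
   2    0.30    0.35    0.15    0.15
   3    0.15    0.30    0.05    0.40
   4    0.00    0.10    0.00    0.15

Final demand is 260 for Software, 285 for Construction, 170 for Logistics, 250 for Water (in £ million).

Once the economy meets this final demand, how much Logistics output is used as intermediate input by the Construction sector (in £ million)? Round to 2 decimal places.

I − A =
  [   0.55    -0.15    -0.10    -0.15]
  [  -0.30     0.65    -0.15    -0.15]
  [  -0.15    -0.30     0.95    -0.40]
  [   0.00    -0.10     0.00     0.85]
Compute the cofactors C_ij = (−1)^(i+j)·(3×3 minor ij) of I−A; the adjugate is their transpose:
adj(I−A) = Cᵀ =
  [ 0.466375   0.164875   0.075125   0.146750]
  [ 0.261375   0.431375   0.095625   0.167250]
  [ 0.169125   0.183625   0.252875   0.181250]
  [ 0.030750   0.050750   0.011250   0.250000]
det(I−A) = Σ_j (I−A)_1j·C_1j = (0.55)(0.466375) + (-0.15)(0.261375) + (-0.10)(0.169125) + (-0.15)(0.030750) = 0.195775
(I − A)⁻¹ = adj(I−A) / det(I−A) ≈
  [   2.3822     0.8422     0.3837     0.7496]
  [   1.3351     2.2034     0.4884     0.8543]
  [   0.8639     0.9379     1.2917     0.9258]
  [   0.1571     0.2592     0.0575     1.2770]
First solve x = (I − A)⁻¹ d = adj(I−A)·d / det(I−A); in particular x_2 = (0.261375·260 + 0.431375·285 + 0.095625·170 + 0.167250·250) / 0.195775 = 248.968125 / 0.195775 ≈ 1271.7054.
Intermediate flow from 3 to 2: z_32 = a_32 · x_2 = 0.30 × 248.968125 / 0.195775 = 74.6904375 / 0.195775 ≈ 381.51.

z_32 = 381.51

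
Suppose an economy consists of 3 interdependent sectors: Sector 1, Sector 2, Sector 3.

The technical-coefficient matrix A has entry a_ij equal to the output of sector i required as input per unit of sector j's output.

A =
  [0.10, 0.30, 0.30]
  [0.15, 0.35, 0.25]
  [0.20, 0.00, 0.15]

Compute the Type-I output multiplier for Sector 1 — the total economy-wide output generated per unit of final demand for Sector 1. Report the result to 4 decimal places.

m_1 = 2.1235

I − A =
  [   0.90    -0.30    -0.30]
  [  -0.15     0.65    -0.25]
  [  -0.20     0.00     0.85]
Cofactors of I−A, C_ij = (−1)^(i+j)·(minor ij) (rows/columns in the sector order above):
  C_11 = (0.65)(0.85) − (-0.25)(0.00) = 0.5525
  C_12 = −[(-0.15)(0.85) − (-0.25)(-0.20)] = 0.1775
  C_13 = (-0.15)(0.00) − (0.65)(-0.20) = 0.1300
  C_21 = −[(-0.30)(0.85) − (-0.30)(0.00)] = 0.2550
  C_22 = (0.90)(0.85) − (-0.30)(-0.20) = 0.7050
  C_23 = −[(0.90)(0.00) − (-0.30)(-0.20)] = 0.0600
  C_31 = (-0.30)(-0.25) − (-0.30)(0.65) = 0.2700
  C_32 = −[(0.90)(-0.25) − (-0.30)(-0.15)] = 0.2700
  C_33 = (0.90)(0.65) − (-0.30)(-0.15) = 0.5400
det(I−A) = Σ_j (I−A)_1j·C_1j = (0.90)(0.5525) + (-0.30)(0.1775) + (-0.30)(0.1300) = 0.4050
adj(I−A) = Cᵀ =
  [ 0.5525   0.2550   0.2700]
  [ 0.1775   0.7050   0.2700]
  [ 0.1300   0.0600   0.5400]
(I − A)⁻¹ = adj(I−A) / det(I−A) ≈
  [   1.36420     0.62963     0.66667]
  [   0.43827     1.74074     0.66667]
  [   0.32099     0.14815     1.33333]
The output multiplier for sector j is the column-j sum of the Leontief inverse (I − A)⁻¹ = adj(I−A) / det(I−A).
Column 1 of adj(I−A): (0.5525, 0.1775, 0.1300); det(I−A) = 0.4050.
m_1 = (0.5525 + 0.1775 + 0.1300) / 0.4050 = 0.86 / 0.4050 ≈ 2.1235.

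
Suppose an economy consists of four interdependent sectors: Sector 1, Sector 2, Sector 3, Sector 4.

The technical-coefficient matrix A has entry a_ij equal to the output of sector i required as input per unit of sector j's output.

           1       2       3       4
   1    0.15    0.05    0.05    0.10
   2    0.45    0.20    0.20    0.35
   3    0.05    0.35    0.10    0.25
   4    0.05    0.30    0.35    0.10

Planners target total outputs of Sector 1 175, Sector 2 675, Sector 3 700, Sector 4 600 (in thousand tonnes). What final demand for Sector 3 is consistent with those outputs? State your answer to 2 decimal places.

I − A =
  [   0.85    -0.05    -0.05    -0.10]
  [  -0.45     0.80    -0.20    -0.35]
  [  -0.05    -0.35     0.90    -0.25]
  [  -0.05    -0.30    -0.35     0.90]
d = (I − A) x:
  d_1 = (+0.85)·175 + (-0.05)·675 + (-0.05)·700 + (-0.10)·600 = 20.00
  d_2 = (-0.45)·175 + (+0.80)·675 + (-0.20)·700 + (-0.35)·600 = 111.25
  d_3 = (-0.05)·175 + (-0.35)·675 + (+0.90)·700 + (-0.25)·600 = 235.00
  d_4 = (-0.05)·175 + (-0.30)·675 + (-0.35)·700 + (+0.90)·600 = 83.75

d_3 = 235.00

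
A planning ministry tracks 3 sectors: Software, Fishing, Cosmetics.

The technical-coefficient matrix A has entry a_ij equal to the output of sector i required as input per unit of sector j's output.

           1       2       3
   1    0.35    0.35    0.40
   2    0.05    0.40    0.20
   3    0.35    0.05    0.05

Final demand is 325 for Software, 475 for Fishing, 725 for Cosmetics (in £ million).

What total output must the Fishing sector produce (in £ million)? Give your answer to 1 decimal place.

x_2 = 1571.2

I − A =
  [   0.65    -0.35    -0.40]
  [  -0.05     0.60    -0.20]
  [  -0.35    -0.05     0.95]
Cofactors of I−A, C_ij = (−1)^(i+j)·(minor ij) (rows/columns in the sector order above):
  C_11 = (0.60)(0.95) − (-0.20)(-0.05) = 0.5600
  C_12 = −[(-0.05)(0.95) − (-0.20)(-0.35)] = 0.1175
  C_13 = (-0.05)(-0.05) − (0.60)(-0.35) = 0.2125
  C_21 = −[(-0.35)(0.95) − (-0.40)(-0.05)] = 0.3525
  C_22 = (0.65)(0.95) − (-0.40)(-0.35) = 0.4775
  C_23 = −[(0.65)(-0.05) − (-0.35)(-0.35)] = 0.1550
  C_31 = (-0.35)(-0.20) − (-0.40)(0.60) = 0.3100
  C_32 = −[(0.65)(-0.20) − (-0.40)(-0.05)] = 0.1500
  C_33 = (0.65)(0.60) − (-0.35)(-0.05) = 0.3725
det(I−A) = Σ_j (I−A)_1j·C_1j = (0.65)(0.5600) + (-0.35)(0.1175) + (-0.40)(0.2125) = 0.237875
adj(I−A) = Cᵀ =
  [ 0.5600   0.3525   0.3100]
  [ 0.1175   0.4775   0.1500]
  [ 0.2125   0.1550   0.3725]
(I − A)⁻¹ = adj(I−A) / det(I−A) ≈
  [   2.3542     1.4819     1.3032]
  [   0.4940     2.0074     0.6306]
  [   0.8933     0.6516     1.5659]
x = (I − A)⁻¹ d = adj(I−A)·d / det(I−A), with det(I−A) = 0.237875:
  x_1 = (0.5600·325 + 0.3525·475 + 0.3100·725) / 0.237875 = 574.1875 / 0.237875 ≈ 2413.8
  x_2 = (0.1175·325 + 0.4775·475 + 0.1500·725) / 0.237875 = 373.75 / 0.237875 ≈ 1571.2
  x_3 = (0.2125·325 + 0.1550·475 + 0.3725·725) / 0.237875 = 412.75 / 0.237875 ≈ 1735.2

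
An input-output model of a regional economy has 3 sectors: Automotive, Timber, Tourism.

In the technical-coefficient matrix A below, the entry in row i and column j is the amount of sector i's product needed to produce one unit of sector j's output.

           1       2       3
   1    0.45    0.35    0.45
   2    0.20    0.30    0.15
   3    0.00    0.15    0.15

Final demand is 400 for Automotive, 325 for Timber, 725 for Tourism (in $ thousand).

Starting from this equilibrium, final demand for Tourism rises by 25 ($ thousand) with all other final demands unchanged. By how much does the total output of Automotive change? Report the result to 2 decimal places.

I − A =
  [   0.55    -0.35    -0.45]
  [  -0.20     0.70    -0.15]
  [   0.00    -0.15     0.85]
Cofactors of I−A, C_ij = (−1)^(i+j)·(minor ij) (rows/columns in the sector order above):
  C_11 = (0.70)(0.85) − (-0.15)(-0.15) = 0.5725
  C_12 = −[(-0.20)(0.85) − (-0.15)(0.00)] = 0.1700
  C_13 = (-0.20)(-0.15) − (0.70)(0.00) = 0.0300
  C_21 = −[(-0.35)(0.85) − (-0.45)(-0.15)] = 0.3650
  C_22 = (0.55)(0.85) − (-0.45)(0.00) = 0.4675
  C_23 = −[(0.55)(-0.15) − (-0.35)(0.00)] = 0.0825
  C_31 = (-0.35)(-0.15) − (-0.45)(0.70) = 0.3675
  C_32 = −[(0.55)(-0.15) − (-0.45)(-0.20)] = 0.1725
  C_33 = (0.55)(0.70) − (-0.35)(-0.20) = 0.3150
det(I−A) = Σ_j (I−A)_1j·C_1j = (0.55)(0.5725) + (-0.35)(0.1700) + (-0.45)(0.0300) = 0.241875
adj(I−A) = Cᵀ =
  [ 0.5725   0.3650   0.3675]
  [ 0.1700   0.4675   0.1725]
  [ 0.0300   0.0825   0.3150]
(I − A)⁻¹ = adj(I−A) / det(I−A) ≈
  [   2.3669     1.5090     1.5194]
  [   0.7028     1.9328     0.7132]
  [   0.1240     0.3411     1.3023]
Δx = (I − A)⁻¹ Δd with Δd having +25 in the Tourism component and 0 elsewhere.
So Δx_1 = L_13 · (+25), where L_13 = adj(I−A)_13 / det(I−A) = 0.3675 / 0.241875.
Δx_1 = 0.3675 × (+25) / 0.241875 = 9.1875 / 0.241875 ≈ 37.98.

Δx_1 = 37.98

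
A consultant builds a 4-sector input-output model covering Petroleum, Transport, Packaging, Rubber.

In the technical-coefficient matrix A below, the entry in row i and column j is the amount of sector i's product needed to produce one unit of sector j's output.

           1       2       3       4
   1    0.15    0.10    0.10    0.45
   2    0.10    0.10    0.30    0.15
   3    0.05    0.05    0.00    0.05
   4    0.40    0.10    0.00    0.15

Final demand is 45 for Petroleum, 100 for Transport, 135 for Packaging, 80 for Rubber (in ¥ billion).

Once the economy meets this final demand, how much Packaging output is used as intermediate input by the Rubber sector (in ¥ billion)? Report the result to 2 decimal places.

I − A =
  [   0.85    -0.10    -0.10    -0.45]
  [  -0.10     0.90    -0.30    -0.15]
  [  -0.05    -0.05     1.00    -0.05]
  [  -0.40    -0.10     0.00     0.85]
Compute the cofactors C_ij = (−1)^(i+j)·(3×3 minor ij) of I−A; the adjugate is their transpose:
adj(I−A) = Cᵀ =
  [ 0.735750   0.134750   0.114000   0.420000]
  [ 0.163750   0.536250   0.177250   0.191750]
  [ 0.063250   0.039875   0.456500   0.067375]
  [ 0.365500   0.126500   0.074500   0.735750]
det(I−A) = Σ_j (I−A)_1j·C_1j = (0.85)(0.735750) + (-0.10)(0.163750) + (-0.10)(0.063250) + (-0.45)(0.365500) = 0.4382125
(I − A)⁻¹ = adj(I−A) / det(I−A) ≈
  [   1.6790     0.3075     0.2601     0.9584]
  [   0.3737     1.2237     0.4045     0.4376]
  [   0.1443     0.0910     1.0417     0.1537]
  [   0.8341     0.2887     0.1700     1.6790]
First solve x = (I − A)⁻¹ d = adj(I−A)·d / det(I−A); in particular x_4 = (0.365500·45 + 0.126500·100 + 0.074500·135 + 0.735750·80) / 0.4382125 = 98.015 / 0.4382125 ≈ 223.6700.
Intermediate flow from 3 to 4: z_34 = a_34 · x_4 = 0.05 × 98.015 / 0.4382125 = 4.90075 / 0.4382125 ≈ 11.18.

z_34 = 11.18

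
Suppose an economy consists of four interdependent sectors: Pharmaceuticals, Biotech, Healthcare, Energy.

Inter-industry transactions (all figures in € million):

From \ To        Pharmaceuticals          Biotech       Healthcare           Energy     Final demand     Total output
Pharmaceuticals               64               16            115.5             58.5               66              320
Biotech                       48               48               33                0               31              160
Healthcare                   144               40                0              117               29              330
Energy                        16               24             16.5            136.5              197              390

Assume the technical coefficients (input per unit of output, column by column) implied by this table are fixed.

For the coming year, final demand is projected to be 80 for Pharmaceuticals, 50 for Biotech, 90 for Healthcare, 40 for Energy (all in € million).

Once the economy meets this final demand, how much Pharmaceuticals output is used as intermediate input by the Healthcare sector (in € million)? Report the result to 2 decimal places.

Technical coefficients a_ij = z_ij / X_j:
  a_PP = 64/320 = 0.20, a_BP = 48/320 = 0.15, a_HP = 144/320 = 0.45, a_EP = 16/320 = 0.05
  a_PB = 16/160 = 0.10, a_BB = 48/160 = 0.30, a_HB = 40/160 = 0.25, a_EB = 24/160 = 0.15
  a_PH = 115.5/330 = 0.35, a_BH = 33/330 = 0.10, a_HH = 0/330 = 0.00, a_EH = 16.5/330 = 0.05
  a_PE = 58.5/390 = 0.15, a_BE = 0/390 = 0.00, a_HE = 117/390 = 0.30, a_EE = 136.5/390 = 0.35
I − A =
  [   0.80    -0.10    -0.35    -0.15]
  [  -0.15     0.70    -0.10     0.00]
  [  -0.45    -0.25     1.00    -0.30]
  [  -0.05    -0.15    -0.05     0.65]
Compute the cofactors C_ij = (−1)^(i+j)·(3×3 minor ij) of I−A; the adjugate is their transpose:
adj(I−A) = Cᵀ =
  [ 0.423750   0.160500   0.173250   0.177750]
  [ 0.126000   0.389500   0.086500   0.069000]
  [ 0.246375   0.205000   0.345625   0.216375]
  [ 0.080625   0.118000   0.059875   0.397125]
det(I−A) = Σ_j (I−A)_1j·C_1j = (0.80)(0.423750) + (-0.10)(0.126000) + (-0.35)(0.246375) + (-0.15)(0.080625) = 0.228075
(I − A)⁻¹ = adj(I−A) / det(I−A) ≈
  [   1.8579     0.7037     0.7596     0.7793]
  [   0.5524     1.7078     0.3793     0.3025]
  [   1.0802     0.8988     1.5154     0.9487]
  [   0.3535     0.5174     0.2625     1.7412]
First solve x = (I − A)⁻¹ d = adj(I−A)·d / det(I−A); in particular x_H = (0.246375·80 + 0.205000·50 + 0.345625·90 + 0.216375·40) / 0.228075 = 69.72125 / 0.228075 ≈ 305.6944.
Intermediate flow from P to H: z_PH = a_PH · x_H = 0.35 × 69.72125 / 0.228075 = 24.4024375 / 0.228075 ≈ 106.99.

z_PH = 106.99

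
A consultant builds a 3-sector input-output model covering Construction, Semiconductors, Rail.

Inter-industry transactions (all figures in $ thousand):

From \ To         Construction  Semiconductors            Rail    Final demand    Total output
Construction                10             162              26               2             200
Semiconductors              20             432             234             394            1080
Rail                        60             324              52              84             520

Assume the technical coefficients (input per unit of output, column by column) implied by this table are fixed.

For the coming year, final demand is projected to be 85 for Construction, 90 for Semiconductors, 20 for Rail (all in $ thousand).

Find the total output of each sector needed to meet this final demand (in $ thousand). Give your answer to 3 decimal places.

Technical coefficients a_ij = z_ij / X_j:
  a_11 = 10/200 = 0.05, a_21 = 20/200 = 0.10, a_31 = 60/200 = 0.30
  a_12 = 162/1080 = 0.15, a_22 = 432/1080 = 0.40, a_32 = 324/1080 = 0.30
  a_13 = 26/520 = 0.05, a_23 = 234/520 = 0.45, a_33 = 52/520 = 0.10
I − A =
  [   0.95    -0.15    -0.05]
  [  -0.10     0.60    -0.45]
  [  -0.30    -0.30     0.90]
Cofactors of I−A, C_ij = (−1)^(i+j)·(minor ij) (rows/columns in the sector order above):
  C_11 = (0.60)(0.90) − (-0.45)(-0.30) = 0.4050
  C_12 = −[(-0.10)(0.90) − (-0.45)(-0.30)] = 0.2250
  C_13 = (-0.10)(-0.30) − (0.60)(-0.30) = 0.2100
  C_21 = −[(-0.15)(0.90) − (-0.05)(-0.30)] = 0.1500
  C_22 = (0.95)(0.90) − (-0.05)(-0.30) = 0.8400
  C_23 = −[(0.95)(-0.30) − (-0.15)(-0.30)] = 0.3300
  C_31 = (-0.15)(-0.45) − (-0.05)(0.60) = 0.0975
  C_32 = −[(0.95)(-0.45) − (-0.05)(-0.10)] = 0.4325
  C_33 = (0.95)(0.60) − (-0.15)(-0.10) = 0.5550
det(I−A) = Σ_j (I−A)_1j·C_1j = (0.95)(0.4050) + (-0.15)(0.2250) + (-0.05)(0.2100) = 0.3405
adj(I−A) = Cᵀ =
  [ 0.4050   0.1500   0.0975]
  [ 0.2250   0.8400   0.4325]
  [ 0.2100   0.3300   0.5550]
(I − A)⁻¹ = adj(I−A) / det(I−A) ≈
  [   1.1894     0.4405     0.2863]
  [   0.6608     2.4670     1.2702]
  [   0.6167     0.9692     1.6300]
x = (I − A)⁻¹ d = adj(I−A)·d / det(I−A), with det(I−A) = 0.3405:
  x_1 = (0.4050·85 + 0.1500·90 + 0.0975·20) / 0.3405 = 49.875 / 0.3405 ≈ 146.476
  x_2 = (0.2250·85 + 0.8400·90 + 0.4325·20) / 0.3405 = 103.375 / 0.3405 ≈ 303.598
  x_3 = (0.2100·85 + 0.3300·90 + 0.5550·20) / 0.3405 = 58.65 / 0.3405 ≈ 172.247

x_1 = 146.476, x_2 = 303.598, x_3 = 172.247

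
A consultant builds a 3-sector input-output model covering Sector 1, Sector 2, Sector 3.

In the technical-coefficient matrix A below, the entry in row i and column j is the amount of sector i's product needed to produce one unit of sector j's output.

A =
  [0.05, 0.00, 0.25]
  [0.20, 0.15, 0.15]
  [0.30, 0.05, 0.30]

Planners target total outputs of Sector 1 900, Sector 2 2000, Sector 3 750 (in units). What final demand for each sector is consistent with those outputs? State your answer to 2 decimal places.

d_1 = 667.50, d_2 = 1407.50, d_3 = 155.00

I − A =
  [   0.95     0.00    -0.25]
  [  -0.20     0.85    -0.15]
  [  -0.30    -0.05     0.70]
d = (I − A) x:
  d_1 = (+0.95)·900 + (+0.00)·2000 + (-0.25)·750 = 667.50
  d_2 = (-0.20)·900 + (+0.85)·2000 + (-0.15)·750 = 1407.50
  d_3 = (-0.30)·900 + (-0.05)·2000 + (+0.70)·750 = 155.00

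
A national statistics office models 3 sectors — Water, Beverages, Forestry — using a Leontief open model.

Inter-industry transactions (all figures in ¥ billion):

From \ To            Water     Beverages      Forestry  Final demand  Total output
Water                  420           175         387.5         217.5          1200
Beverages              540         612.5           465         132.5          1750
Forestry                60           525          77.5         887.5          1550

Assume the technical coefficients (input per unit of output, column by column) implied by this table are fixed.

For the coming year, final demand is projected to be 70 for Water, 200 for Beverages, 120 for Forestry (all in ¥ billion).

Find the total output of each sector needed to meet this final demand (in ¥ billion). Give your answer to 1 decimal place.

x_1 = 366.2, x_2 = 735.6, x_3 = 377.9

Technical coefficients a_ij = z_ij / X_j:
  a_11 = 420/1200 = 0.35, a_21 = 540/1200 = 0.45, a_31 = 60/1200 = 0.05
  a_12 = 175/1750 = 0.10, a_22 = 612.5/1750 = 0.35, a_32 = 525/1750 = 0.30
  a_13 = 387.5/1550 = 0.25, a_23 = 465/1550 = 0.30, a_33 = 77.5/1550 = 0.05
I − A =
  [   0.65    -0.10    -0.25]
  [  -0.45     0.65    -0.30]
  [  -0.05    -0.30     0.95]
Cofactors of I−A, C_ij = (−1)^(i+j)·(minor ij) (rows/columns in the sector order above):
  C_11 = (0.65)(0.95) − (-0.30)(-0.30) = 0.5275
  C_12 = −[(-0.45)(0.95) − (-0.30)(-0.05)] = 0.4425
  C_13 = (-0.45)(-0.30) − (0.65)(-0.05) = 0.1675
  C_21 = −[(-0.10)(0.95) − (-0.25)(-0.30)] = 0.1700
  C_22 = (0.65)(0.95) − (-0.25)(-0.05) = 0.6050
  C_23 = −[(0.65)(-0.30) − (-0.10)(-0.05)] = 0.2000
  C_31 = (-0.10)(-0.30) − (-0.25)(0.65) = 0.1925
  C_32 = −[(0.65)(-0.30) − (-0.25)(-0.45)] = 0.3075
  C_33 = (0.65)(0.65) − (-0.10)(-0.45) = 0.3775
det(I−A) = Σ_j (I−A)_1j·C_1j = (0.65)(0.5275) + (-0.10)(0.4425) + (-0.25)(0.1675) = 0.25675
adj(I−A) = Cᵀ =
  [ 0.5275   0.1700   0.1925]
  [ 0.4425   0.6050   0.3075]
  [ 0.1675   0.2000   0.3775]
(I − A)⁻¹ = adj(I−A) / det(I−A) ≈
  [   2.0545     0.6621     0.7498]
  [   1.7235     2.3564     1.1977]
  [   0.6524     0.7790     1.4703]
x = (I − A)⁻¹ d = adj(I−A)·d / det(I−A), with det(I−A) = 0.25675:
  x_1 = (0.5275·70 + 0.1700·200 + 0.1925·120) / 0.25675 = 94.025 / 0.25675 ≈ 366.2
  x_2 = (0.4425·70 + 0.6050·200 + 0.3075·120) / 0.25675 = 188.875 / 0.25675 ≈ 735.6
  x_3 = (0.1675·70 + 0.2000·200 + 0.3775·120) / 0.25675 = 97.025 / 0.25675 ≈ 377.9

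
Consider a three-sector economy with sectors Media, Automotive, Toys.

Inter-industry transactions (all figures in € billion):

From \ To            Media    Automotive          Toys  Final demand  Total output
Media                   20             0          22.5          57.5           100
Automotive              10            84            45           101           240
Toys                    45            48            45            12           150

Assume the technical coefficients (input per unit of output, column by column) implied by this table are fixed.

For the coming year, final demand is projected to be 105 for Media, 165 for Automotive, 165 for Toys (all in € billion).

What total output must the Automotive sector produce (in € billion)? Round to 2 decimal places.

Technical coefficients a_ij = z_ij / X_j:
  a_11 = 20/100 = 0.20, a_21 = 10/100 = 0.10, a_31 = 45/100 = 0.45
  a_12 = 0/240 = 0.00, a_22 = 84/240 = 0.35, a_32 = 48/240 = 0.20
  a_13 = 22.5/150 = 0.15, a_23 = 45/150 = 0.30, a_33 = 45/150 = 0.30
I − A =
  [   0.80     0.00    -0.15]
  [  -0.10     0.65    -0.30]
  [  -0.45    -0.20     0.70]
Cofactors of I−A, C_ij = (−1)^(i+j)·(minor ij) (rows/columns in the sector order above):
  C_11 = (0.65)(0.70) − (-0.30)(-0.20) = 0.3950
  C_12 = −[(-0.10)(0.70) − (-0.30)(-0.45)] = 0.2050
  C_13 = (-0.10)(-0.20) − (0.65)(-0.45) = 0.3125
  C_21 = −[(0.00)(0.70) − (-0.15)(-0.20)] = 0.0300
  C_22 = (0.80)(0.70) − (-0.15)(-0.45) = 0.4925
  C_23 = −[(0.80)(-0.20) − (0.00)(-0.45)] = 0.1600
  C_31 = (0.00)(-0.30) − (-0.15)(0.65) = 0.0975
  C_32 = −[(0.80)(-0.30) − (-0.15)(-0.10)] = 0.2550
  C_33 = (0.80)(0.65) − (0.00)(-0.10) = 0.5200
det(I−A) = Σ_j (I−A)_1j·C_1j = (0.80)(0.3950) + (0.00)(0.2050) + (-0.15)(0.3125) = 0.269125
adj(I−A) = Cᵀ =
  [ 0.3950   0.0300   0.0975]
  [ 0.2050   0.4925   0.2550]
  [ 0.3125   0.1600   0.5200]
(I − A)⁻¹ = adj(I−A) / det(I−A) ≈
  [   1.4677     0.1115     0.3623]
  [   0.7617     1.8300     0.9475]
  [   1.1612     0.5945     1.9322]
x = (I − A)⁻¹ d = adj(I−A)·d / det(I−A), with det(I−A) = 0.269125:
  x_1 = (0.3950·105 + 0.0300·165 + 0.0975·165) / 0.269125 = 62.5125 / 0.269125 ≈ 232.28
  x_2 = (0.2050·105 + 0.4925·165 + 0.2550·165) / 0.269125 = 144.8625 / 0.269125 ≈ 538.27
  x_3 = (0.3125·105 + 0.1600·165 + 0.5200·165) / 0.269125 = 145.0125 / 0.269125 ≈ 538.83

x_2 = 538.27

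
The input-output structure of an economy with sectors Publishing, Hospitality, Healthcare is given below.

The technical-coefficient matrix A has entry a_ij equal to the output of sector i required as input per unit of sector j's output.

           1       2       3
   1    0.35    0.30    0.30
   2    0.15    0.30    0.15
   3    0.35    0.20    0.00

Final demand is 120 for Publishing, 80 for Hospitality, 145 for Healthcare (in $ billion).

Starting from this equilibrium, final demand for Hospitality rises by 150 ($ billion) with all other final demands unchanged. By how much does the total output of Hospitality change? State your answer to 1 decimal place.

Δx_2 = 279.7

I − A =
  [   0.65    -0.30    -0.30]
  [  -0.15     0.70    -0.15]
  [  -0.35    -0.20     1.00]
Cofactors of I−A, C_ij = (−1)^(i+j)·(minor ij) (rows/columns in the sector order above):
  C_11 = (0.70)(1.00) − (-0.15)(-0.20) = 0.6700
  C_12 = −[(-0.15)(1.00) − (-0.15)(-0.35)] = 0.2025
  C_13 = (-0.15)(-0.20) − (0.70)(-0.35) = 0.2750
  C_21 = −[(-0.30)(1.00) − (-0.30)(-0.20)] = 0.3600
  C_22 = (0.65)(1.00) − (-0.30)(-0.35) = 0.5450
  C_23 = −[(0.65)(-0.20) − (-0.30)(-0.35)] = 0.2350
  C_31 = (-0.30)(-0.15) − (-0.30)(0.70) = 0.2550
  C_32 = −[(0.65)(-0.15) − (-0.30)(-0.15)] = 0.1425
  C_33 = (0.65)(0.70) − (-0.30)(-0.15) = 0.4100
det(I−A) = Σ_j (I−A)_1j·C_1j = (0.65)(0.6700) + (-0.30)(0.2025) + (-0.30)(0.2750) = 0.29225
adj(I−A) = Cᵀ =
  [ 0.6700   0.3600   0.2550]
  [ 0.2025   0.5450   0.1425]
  [ 0.2750   0.2350   0.4100]
(I − A)⁻¹ = adj(I−A) / det(I−A) ≈
  [   2.2926     1.2318     0.8725]
  [   0.6929     1.8648     0.4876]
  [   0.9410     0.8041     1.4029]
Δx = (I − A)⁻¹ Δd with Δd having +150 in the Hospitality component and 0 elsewhere.
So Δx_2 = L_22 · (+150), where L_22 = adj(I−A)_22 / det(I−A) = 0.5450 / 0.29225.
Δx_2 = 0.5450 × (+150) / 0.29225 = 81.75 / 0.29225 ≈ 279.7.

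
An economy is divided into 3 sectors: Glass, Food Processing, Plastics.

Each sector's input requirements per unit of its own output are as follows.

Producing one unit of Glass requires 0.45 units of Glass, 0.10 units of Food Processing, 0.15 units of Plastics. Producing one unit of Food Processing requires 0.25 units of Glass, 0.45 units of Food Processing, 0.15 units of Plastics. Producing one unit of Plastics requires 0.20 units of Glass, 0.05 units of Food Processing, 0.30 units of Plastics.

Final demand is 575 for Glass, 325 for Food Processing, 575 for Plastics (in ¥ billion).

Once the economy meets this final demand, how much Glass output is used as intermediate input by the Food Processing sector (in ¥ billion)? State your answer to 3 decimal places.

I − A =
  [   0.55    -0.25    -0.20]
  [  -0.10     0.55    -0.05]
  [  -0.15    -0.15     0.70]
Cofactors of I−A, C_ij = (−1)^(i+j)·(minor ij) (rows/columns in the sector order above):
  C_11 = (0.55)(0.70) − (-0.05)(-0.15) = 0.3775
  C_12 = −[(-0.10)(0.70) − (-0.05)(-0.15)] = 0.0775
  C_13 = (-0.10)(-0.15) − (0.55)(-0.15) = 0.0975
  C_21 = −[(-0.25)(0.70) − (-0.20)(-0.15)] = 0.2050
  C_22 = (0.55)(0.70) − (-0.20)(-0.15) = 0.3550
  C_23 = −[(0.55)(-0.15) − (-0.25)(-0.15)] = 0.1200
  C_31 = (-0.25)(-0.05) − (-0.20)(0.55) = 0.1225
  C_32 = −[(0.55)(-0.05) − (-0.20)(-0.10)] = 0.0475
  C_33 = (0.55)(0.55) − (-0.25)(-0.10) = 0.2775
det(I−A) = Σ_j (I−A)_1j·C_1j = (0.55)(0.3775) + (-0.25)(0.0775) + (-0.20)(0.0975) = 0.16875
adj(I−A) = Cᵀ =
  [ 0.3775   0.2050   0.1225]
  [ 0.0775   0.3550   0.0475]
  [ 0.0975   0.1200   0.2775]
(I − A)⁻¹ = adj(I−A) / det(I−A) ≈
  [   2.2370     1.2148     0.7259]
  [   0.4593     2.1037     0.2815]
  [   0.5778     0.7111     1.6444]
First solve x = (I − A)⁻¹ d = adj(I−A)·d / det(I−A); in particular x_F = (0.0775·575 + 0.3550·325 + 0.0475·575) / 0.16875 = 187.25 / 0.16875 ≈ 1109.62963.
Intermediate flow from G to F: z_GF = a_GF · x_F = 0.25 × 187.25 / 0.16875 = 46.8125 / 0.16875 ≈ 277.407.

z_GF = 277.407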